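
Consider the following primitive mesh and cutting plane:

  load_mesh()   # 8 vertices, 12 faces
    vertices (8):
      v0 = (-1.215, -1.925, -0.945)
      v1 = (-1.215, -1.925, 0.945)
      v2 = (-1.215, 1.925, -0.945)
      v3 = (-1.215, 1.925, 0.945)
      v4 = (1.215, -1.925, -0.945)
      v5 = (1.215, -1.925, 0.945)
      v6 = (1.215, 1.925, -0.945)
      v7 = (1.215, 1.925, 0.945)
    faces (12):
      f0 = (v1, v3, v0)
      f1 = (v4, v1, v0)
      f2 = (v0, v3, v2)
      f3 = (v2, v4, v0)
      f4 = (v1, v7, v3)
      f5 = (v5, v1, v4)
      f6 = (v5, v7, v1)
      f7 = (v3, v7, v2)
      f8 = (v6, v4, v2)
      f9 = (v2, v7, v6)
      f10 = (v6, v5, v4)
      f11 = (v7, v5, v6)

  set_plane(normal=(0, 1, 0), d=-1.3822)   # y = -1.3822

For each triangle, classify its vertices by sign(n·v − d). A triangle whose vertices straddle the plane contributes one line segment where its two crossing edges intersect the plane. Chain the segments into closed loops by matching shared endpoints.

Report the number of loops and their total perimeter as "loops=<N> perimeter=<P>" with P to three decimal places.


Straddling triangles (8 of 12):
  (v1,v3,v0) [-+-] → (-1.215, -1.3822, 0.945)–(-1.215, -1.3822, -0.678535)  len=1.6235
  (v0,v3,v2) [-++] → (-1.215, -1.3822, -0.678535)–(-1.215, -1.3822, -0.945)  len=0.2665
  (v2,v4,v0) [+--] → (0.872402, -1.3822, -0.945)–(-1.215, -1.3822, -0.945)  len=2.0874
  (v1,v7,v3) [-++] → (-0.872402, -1.3822, 0.945)–(-1.215, -1.3822, 0.945)  len=0.3426
  (v5,v7,v1) [-+-] → (1.215, -1.3822, 0.945)–(-0.872402, -1.3822, 0.945)  len=2.0874
  (v6,v4,v2) [+-+] → (1.215, -1.3822, -0.945)–(0.872402, -1.3822, -0.945)  len=0.3426
  (v6,v5,v4) [+--] → (1.215, -1.3822, 0.678535)–(1.215, -1.3822, -0.945)  len=1.6235
  (v7,v5,v6) [+-+] → (1.215, -1.3822, 0.945)–(1.215, -1.3822, 0.678535)  len=0.2665

Chained into 1 loop(s):
  loop 1: 8 segments, perimeter = 8.6400
Total perimeter = 8.640

loops=1 perimeter=8.640


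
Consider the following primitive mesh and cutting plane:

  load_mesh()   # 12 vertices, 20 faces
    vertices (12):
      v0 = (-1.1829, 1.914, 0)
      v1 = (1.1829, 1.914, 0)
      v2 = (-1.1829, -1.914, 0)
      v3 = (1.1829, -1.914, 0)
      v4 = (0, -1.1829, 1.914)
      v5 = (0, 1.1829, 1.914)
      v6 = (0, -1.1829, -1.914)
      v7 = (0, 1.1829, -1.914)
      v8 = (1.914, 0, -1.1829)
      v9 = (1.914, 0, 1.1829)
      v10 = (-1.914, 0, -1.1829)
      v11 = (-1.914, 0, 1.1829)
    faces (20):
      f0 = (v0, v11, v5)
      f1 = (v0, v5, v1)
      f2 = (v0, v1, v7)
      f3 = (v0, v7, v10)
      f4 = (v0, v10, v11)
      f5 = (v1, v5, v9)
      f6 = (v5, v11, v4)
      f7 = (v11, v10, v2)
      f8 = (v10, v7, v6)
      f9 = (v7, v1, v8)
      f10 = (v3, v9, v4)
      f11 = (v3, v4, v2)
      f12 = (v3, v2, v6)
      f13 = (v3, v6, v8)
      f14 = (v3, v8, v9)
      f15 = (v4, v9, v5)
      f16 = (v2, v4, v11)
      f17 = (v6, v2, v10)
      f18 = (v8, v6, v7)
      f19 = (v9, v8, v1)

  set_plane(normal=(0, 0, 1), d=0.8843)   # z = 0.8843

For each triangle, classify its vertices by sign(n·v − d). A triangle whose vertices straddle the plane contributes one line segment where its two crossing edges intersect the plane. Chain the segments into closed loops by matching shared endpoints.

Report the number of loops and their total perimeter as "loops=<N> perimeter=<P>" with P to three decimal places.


loops=1 perimeter=10.798

Straddling triangles (10 of 20):
  (v0,v11,v5) [-++] → (-1.72945, 0.483152, 0.8843)–(-0.63638, 1.57622, 0.8843)  len=1.5458
  (v0,v5,v1) [-+-] → (-0.63638, 1.57622, 0.8843)–(0.63638, 1.57622, 0.8843)  len=1.2728
  (v0,v10,v11) [--+] → (-1.914, 0, 0.8843)–(-1.72945, 0.483152, 0.8843)  len=0.5172
  (v1,v5,v9) [-++] → (0.63638, 1.57622, 0.8843)–(1.72945, 0.483152, 0.8843)  len=1.5458
  (v11,v10,v2) [+--] → (-1.914, 0, 0.8843)–(-1.72945, -0.483152, 0.8843)  len=0.5172
  (v3,v9,v4) [-++] → (1.72945, -0.483152, 0.8843)–(0.63638, -1.57622, 0.8843)  len=1.5458
  (v3,v4,v2) [-+-] → (0.63638, -1.57622, 0.8843)–(-0.63638, -1.57622, 0.8843)  len=1.2728
  (v3,v8,v9) [--+] → (1.914, 0, 0.8843)–(1.72945, -0.483152, 0.8843)  len=0.5172
  (v2,v4,v11) [-++] → (-0.63638, -1.57622, 0.8843)–(-1.72945, -0.483152, 0.8843)  len=1.5458
  (v9,v8,v1) [+--] → (1.914, 0, 0.8843)–(1.72945, 0.483152, 0.8843)  len=0.5172

Chained into 1 loop(s):
  loop 1: 10 segments, perimeter = 10.7976
Total perimeter = 10.798


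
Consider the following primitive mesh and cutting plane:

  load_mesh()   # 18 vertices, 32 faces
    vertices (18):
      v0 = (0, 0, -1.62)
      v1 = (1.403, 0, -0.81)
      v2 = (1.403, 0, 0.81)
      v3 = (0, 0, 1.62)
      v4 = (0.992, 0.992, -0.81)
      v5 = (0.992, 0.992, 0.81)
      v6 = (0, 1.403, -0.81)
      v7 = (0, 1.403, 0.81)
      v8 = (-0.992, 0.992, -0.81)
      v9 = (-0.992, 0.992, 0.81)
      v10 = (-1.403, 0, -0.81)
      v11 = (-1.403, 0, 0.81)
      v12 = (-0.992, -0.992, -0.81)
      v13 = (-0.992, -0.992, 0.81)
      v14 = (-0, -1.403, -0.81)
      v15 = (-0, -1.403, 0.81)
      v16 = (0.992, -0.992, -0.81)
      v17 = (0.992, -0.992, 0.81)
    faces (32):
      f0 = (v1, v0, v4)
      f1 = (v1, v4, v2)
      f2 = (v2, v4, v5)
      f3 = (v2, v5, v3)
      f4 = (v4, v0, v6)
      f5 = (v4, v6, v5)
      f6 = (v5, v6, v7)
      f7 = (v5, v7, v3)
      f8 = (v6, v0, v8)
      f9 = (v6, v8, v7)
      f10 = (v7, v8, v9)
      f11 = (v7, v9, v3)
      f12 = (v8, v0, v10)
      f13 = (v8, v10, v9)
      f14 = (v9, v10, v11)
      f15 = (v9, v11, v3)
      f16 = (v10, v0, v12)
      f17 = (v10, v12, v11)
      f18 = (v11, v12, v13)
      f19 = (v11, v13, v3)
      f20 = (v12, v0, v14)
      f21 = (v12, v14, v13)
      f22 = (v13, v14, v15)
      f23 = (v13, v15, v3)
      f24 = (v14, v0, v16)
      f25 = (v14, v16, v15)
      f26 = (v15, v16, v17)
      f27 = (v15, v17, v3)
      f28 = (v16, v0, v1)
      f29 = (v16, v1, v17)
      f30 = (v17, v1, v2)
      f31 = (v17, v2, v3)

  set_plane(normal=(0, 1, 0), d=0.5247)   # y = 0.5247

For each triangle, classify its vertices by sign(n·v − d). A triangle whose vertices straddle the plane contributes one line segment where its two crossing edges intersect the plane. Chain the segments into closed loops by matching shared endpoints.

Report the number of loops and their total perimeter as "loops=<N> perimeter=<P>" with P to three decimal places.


Straddling triangles (12 of 32):
  (v1,v0,v4) [--+] → (0.5247, 0.5247, -1.19157)–(1.18561, 0.5247, -0.81)  len=0.7631
  (v1,v4,v2) [-+-] → (1.18561, 0.5247, -0.81)–(1.18561, 0.5247, -0.046869)  len=0.7631
  (v2,v4,v5) [-++] → (1.18561, 0.5247, -0.046869)–(1.18561, 0.5247, 0.81)  len=0.8569
  (v2,v5,v3) [-+-] → (1.18561, 0.5247, 0.81)–(0.5247, 0.5247, 1.19157)  len=0.7631
  (v4,v0,v6) [+-+] → (0.5247, 0.5247, -1.19157)–(0, 0.5247, -1.31707)  len=0.5395
  (v5,v7,v3) [++-] → (0, 0.5247, 1.31707)–(0.5247, 0.5247, 1.19157)  len=0.5395
  (v6,v0,v8) [+-+] → (0, 0.5247, -1.31707)–(-0.5247, 0.5247, -1.19157)  len=0.5395
  (v7,v9,v3) [++-] → (-0.5247, 0.5247, 1.19157)–(0, 0.5247, 1.31707)  len=0.5395
  (v8,v0,v10) [+--] → (-0.5247, 0.5247, -1.19157)–(-1.18561, 0.5247, -0.81)  len=0.7631
  (v8,v10,v9) [+-+] → (-1.18561, 0.5247, -0.81)–(-1.18561, 0.5247, 0.046869)  len=0.8569
  (v9,v10,v11) [+--] → (-1.18561, 0.5247, 0.046869)–(-1.18561, 0.5247, 0.81)  len=0.7631
  (v9,v11,v3) [+--] → (-1.18561, 0.5247, 0.81)–(-0.5247, 0.5247, 1.19157)  len=0.7631

Chained into 1 loop(s):
  loop 1: 12 segments, perimeter = 8.4506
Total perimeter = 8.451

loops=1 perimeter=8.451


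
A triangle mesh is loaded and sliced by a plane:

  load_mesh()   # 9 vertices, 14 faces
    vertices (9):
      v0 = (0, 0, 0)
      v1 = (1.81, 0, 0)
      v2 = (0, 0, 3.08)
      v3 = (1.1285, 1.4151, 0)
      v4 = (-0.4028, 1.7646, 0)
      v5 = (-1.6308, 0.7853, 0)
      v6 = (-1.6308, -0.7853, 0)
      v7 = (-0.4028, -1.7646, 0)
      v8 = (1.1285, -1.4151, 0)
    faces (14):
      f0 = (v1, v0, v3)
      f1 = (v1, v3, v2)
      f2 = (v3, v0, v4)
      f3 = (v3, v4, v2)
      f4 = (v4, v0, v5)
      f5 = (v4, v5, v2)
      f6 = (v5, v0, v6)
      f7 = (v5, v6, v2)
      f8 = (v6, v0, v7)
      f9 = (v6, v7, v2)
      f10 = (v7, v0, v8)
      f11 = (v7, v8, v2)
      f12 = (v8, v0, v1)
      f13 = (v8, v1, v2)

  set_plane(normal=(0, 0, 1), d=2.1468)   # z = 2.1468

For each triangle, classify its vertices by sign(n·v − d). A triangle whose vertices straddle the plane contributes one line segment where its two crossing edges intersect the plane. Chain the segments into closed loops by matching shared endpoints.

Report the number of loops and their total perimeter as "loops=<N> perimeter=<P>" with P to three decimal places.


loops=1 perimeter=3.331

Straddling triangles (7 of 14):
  (v1,v3,v2) [--+] → (0.341921, 0.428757, 2.1468)–(0.548406, 0, 2.1468)  len=0.4759
  (v3,v4,v2) [--+] → (-0.122043, 0.534651, 2.1468)–(0.341921, 0.428757, 2.1468)  len=0.4759
  (v4,v5,v2) [--+] → (-0.494111, 0.237936, 2.1468)–(-0.122043, 0.534651, 2.1468)  len=0.4759
  (v5,v6,v2) [--+] → (-0.494111, -0.237936, 2.1468)–(-0.494111, 0.237936, 2.1468)  len=0.4759
  (v6,v7,v2) [--+] → (-0.122043, -0.534651, 2.1468)–(-0.494111, -0.237936, 2.1468)  len=0.4759
  (v7,v8,v2) [--+] → (0.341921, -0.428757, 2.1468)–(-0.122043, -0.534651, 2.1468)  len=0.4759
  (v8,v1,v2) [--+] → (0.548406, 0, 2.1468)–(0.341921, -0.428757, 2.1468)  len=0.4759

Chained into 1 loop(s):
  loop 1: 7 segments, perimeter = 3.3312
Total perimeter = 3.331


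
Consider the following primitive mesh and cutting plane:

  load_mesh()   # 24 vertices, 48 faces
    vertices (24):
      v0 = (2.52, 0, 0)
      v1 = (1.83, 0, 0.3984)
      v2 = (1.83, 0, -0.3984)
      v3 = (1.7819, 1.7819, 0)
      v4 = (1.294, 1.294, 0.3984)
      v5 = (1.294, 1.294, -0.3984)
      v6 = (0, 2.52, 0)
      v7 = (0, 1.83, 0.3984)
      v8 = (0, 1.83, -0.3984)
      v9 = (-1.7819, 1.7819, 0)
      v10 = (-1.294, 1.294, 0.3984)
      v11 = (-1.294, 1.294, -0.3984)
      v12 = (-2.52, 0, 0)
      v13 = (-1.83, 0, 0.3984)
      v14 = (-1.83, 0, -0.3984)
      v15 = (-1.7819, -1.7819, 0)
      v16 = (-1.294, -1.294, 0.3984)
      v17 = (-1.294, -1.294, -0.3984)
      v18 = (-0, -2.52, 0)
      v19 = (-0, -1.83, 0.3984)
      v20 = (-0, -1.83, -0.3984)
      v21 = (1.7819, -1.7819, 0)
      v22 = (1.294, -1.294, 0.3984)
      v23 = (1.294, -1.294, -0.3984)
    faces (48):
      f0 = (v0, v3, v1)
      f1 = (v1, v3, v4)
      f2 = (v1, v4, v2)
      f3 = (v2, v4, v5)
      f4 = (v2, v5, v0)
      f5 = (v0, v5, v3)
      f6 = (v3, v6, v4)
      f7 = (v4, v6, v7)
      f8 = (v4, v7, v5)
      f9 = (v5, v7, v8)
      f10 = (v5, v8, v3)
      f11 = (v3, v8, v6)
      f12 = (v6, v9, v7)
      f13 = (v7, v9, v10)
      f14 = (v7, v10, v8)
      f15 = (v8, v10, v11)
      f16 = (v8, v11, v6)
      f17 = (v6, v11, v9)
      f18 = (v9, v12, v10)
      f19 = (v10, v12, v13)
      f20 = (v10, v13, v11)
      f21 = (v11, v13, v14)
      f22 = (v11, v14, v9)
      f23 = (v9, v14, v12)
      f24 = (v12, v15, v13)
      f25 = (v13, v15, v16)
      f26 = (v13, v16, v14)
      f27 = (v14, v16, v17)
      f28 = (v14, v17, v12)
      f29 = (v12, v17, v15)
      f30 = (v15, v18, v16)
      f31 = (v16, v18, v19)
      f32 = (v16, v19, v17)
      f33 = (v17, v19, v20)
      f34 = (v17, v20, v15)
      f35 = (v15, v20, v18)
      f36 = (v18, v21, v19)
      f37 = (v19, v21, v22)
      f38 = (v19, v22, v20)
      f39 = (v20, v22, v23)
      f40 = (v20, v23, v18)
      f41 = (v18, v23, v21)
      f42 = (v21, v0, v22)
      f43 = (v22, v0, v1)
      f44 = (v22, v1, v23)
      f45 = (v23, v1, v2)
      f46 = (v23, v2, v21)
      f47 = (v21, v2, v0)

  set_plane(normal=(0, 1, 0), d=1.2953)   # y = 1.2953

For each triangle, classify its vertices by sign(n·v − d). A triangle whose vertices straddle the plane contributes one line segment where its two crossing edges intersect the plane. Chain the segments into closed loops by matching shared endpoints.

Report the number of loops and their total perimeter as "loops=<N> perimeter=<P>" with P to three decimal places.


Straddling triangles (16 of 48):
  (v0,v3,v1) [-+-] → (1.98346, 1.2953, 0)–(1.79504, 1.2953, 0.108795)  len=0.2176
  (v1,v3,v4) [-+-] → (1.79504, 1.2953, 0.108795)–(1.2953, 1.2953, 0.397338)  len=0.5771
  (v0,v5,v3) [--+] → (1.2953, 1.2953, -0.397338)–(1.98346, 1.2953, 0)  len=0.7946
  (v3,v6,v4) [++-] → (1.29263, 1.2953, 0.397978)–(1.2953, 1.2953, 0.397338)  len=0.0027
  (v4,v6,v7) [-++] → (1.29263, 1.2953, 0.397978)–(1.29086, 1.2953, 0.3984)  len=0.0018
  (v4,v7,v5) [-+-] → (1.29086, 1.2953, 0.3984)–(1.29086, 1.2953, -0.396467)  len=0.7949
  (v5,v7,v8) [-++] → (1.29086, 1.2953, -0.396467)–(1.29086, 1.2953, -0.3984)  len=0.0019
  (v5,v8,v3) [-++] → (1.29086, 1.2953, -0.3984)–(1.2953, 1.2953, -0.397338)  len=0.0046
  (v7,v9,v10) [++-] → (-1.2953, 1.2953, 0.397338)–(-1.29086, 1.2953, 0.3984)  len=0.0046
  (v7,v10,v8) [+-+] → (-1.29086, 1.2953, 0.3984)–(-1.29086, 1.2953, 0.396467)  len=0.0019
  (v8,v10,v11) [+--] → (-1.29086, 1.2953, 0.396467)–(-1.29086, 1.2953, -0.3984)  len=0.7949
  (v8,v11,v6) [+-+] → (-1.29086, 1.2953, -0.3984)–(-1.29263, 1.2953, -0.397978)  len=0.0018
  (v6,v11,v9) [+-+] → (-1.29263, 1.2953, -0.397978)–(-1.2953, 1.2953, -0.397338)  len=0.0027
  (v9,v12,v10) [+--] → (-1.98346, 1.2953, 0)–(-1.2953, 1.2953, 0.397338)  len=0.7946
  (v11,v14,v9) [--+] → (-1.79504, 1.2953, -0.108795)–(-1.2953, 1.2953, -0.397338)  len=0.5771
  (v9,v14,v12) [+--] → (-1.79504, 1.2953, -0.108795)–(-1.98346, 1.2953, 0)  len=0.2176

Chained into 2 loop(s):
  loop 1: 8 segments, perimeter = 2.3952
  loop 2: 8 segments, perimeter = 2.3952
Total perimeter = 4.790

loops=2 perimeter=4.790


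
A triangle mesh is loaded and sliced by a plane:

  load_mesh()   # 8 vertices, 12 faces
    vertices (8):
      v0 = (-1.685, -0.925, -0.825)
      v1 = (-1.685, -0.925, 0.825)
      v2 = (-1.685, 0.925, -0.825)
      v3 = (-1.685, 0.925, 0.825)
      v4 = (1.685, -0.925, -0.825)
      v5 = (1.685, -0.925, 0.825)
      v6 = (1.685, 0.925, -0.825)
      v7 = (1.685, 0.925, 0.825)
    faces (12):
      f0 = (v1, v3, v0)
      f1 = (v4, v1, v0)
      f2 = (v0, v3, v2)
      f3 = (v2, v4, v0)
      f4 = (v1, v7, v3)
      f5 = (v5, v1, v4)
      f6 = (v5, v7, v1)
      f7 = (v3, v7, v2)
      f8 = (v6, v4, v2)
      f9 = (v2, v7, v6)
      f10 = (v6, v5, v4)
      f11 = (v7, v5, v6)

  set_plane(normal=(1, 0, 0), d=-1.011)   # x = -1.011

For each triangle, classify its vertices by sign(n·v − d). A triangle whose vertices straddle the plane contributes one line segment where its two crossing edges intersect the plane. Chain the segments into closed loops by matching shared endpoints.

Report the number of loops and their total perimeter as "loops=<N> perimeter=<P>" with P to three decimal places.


loops=1 perimeter=7.000

Straddling triangles (8 of 12):
  (v4,v1,v0) [+--] → (-1.011, -0.925, 0.495)–(-1.011, -0.925, -0.825)  len=1.3200
  (v2,v4,v0) [-+-] → (-1.011, 0.555, -0.825)–(-1.011, -0.925, -0.825)  len=1.4800
  (v1,v7,v3) [-+-] → (-1.011, -0.555, 0.825)–(-1.011, 0.925, 0.825)  len=1.4800
  (v5,v1,v4) [+-+] → (-1.011, -0.925, 0.825)–(-1.011, -0.925, 0.495)  len=0.3300
  (v5,v7,v1) [++-] → (-1.011, -0.555, 0.825)–(-1.011, -0.925, 0.825)  len=0.3700
  (v3,v7,v2) [-+-] → (-1.011, 0.925, 0.825)–(-1.011, 0.925, -0.495)  len=1.3200
  (v6,v4,v2) [++-] → (-1.011, 0.555, -0.825)–(-1.011, 0.925, -0.825)  len=0.3700
  (v2,v7,v6) [-++] → (-1.011, 0.925, -0.495)–(-1.011, 0.925, -0.825)  len=0.3300

Chained into 1 loop(s):
  loop 1: 8 segments, perimeter = 7.0000
Total perimeter = 7.000


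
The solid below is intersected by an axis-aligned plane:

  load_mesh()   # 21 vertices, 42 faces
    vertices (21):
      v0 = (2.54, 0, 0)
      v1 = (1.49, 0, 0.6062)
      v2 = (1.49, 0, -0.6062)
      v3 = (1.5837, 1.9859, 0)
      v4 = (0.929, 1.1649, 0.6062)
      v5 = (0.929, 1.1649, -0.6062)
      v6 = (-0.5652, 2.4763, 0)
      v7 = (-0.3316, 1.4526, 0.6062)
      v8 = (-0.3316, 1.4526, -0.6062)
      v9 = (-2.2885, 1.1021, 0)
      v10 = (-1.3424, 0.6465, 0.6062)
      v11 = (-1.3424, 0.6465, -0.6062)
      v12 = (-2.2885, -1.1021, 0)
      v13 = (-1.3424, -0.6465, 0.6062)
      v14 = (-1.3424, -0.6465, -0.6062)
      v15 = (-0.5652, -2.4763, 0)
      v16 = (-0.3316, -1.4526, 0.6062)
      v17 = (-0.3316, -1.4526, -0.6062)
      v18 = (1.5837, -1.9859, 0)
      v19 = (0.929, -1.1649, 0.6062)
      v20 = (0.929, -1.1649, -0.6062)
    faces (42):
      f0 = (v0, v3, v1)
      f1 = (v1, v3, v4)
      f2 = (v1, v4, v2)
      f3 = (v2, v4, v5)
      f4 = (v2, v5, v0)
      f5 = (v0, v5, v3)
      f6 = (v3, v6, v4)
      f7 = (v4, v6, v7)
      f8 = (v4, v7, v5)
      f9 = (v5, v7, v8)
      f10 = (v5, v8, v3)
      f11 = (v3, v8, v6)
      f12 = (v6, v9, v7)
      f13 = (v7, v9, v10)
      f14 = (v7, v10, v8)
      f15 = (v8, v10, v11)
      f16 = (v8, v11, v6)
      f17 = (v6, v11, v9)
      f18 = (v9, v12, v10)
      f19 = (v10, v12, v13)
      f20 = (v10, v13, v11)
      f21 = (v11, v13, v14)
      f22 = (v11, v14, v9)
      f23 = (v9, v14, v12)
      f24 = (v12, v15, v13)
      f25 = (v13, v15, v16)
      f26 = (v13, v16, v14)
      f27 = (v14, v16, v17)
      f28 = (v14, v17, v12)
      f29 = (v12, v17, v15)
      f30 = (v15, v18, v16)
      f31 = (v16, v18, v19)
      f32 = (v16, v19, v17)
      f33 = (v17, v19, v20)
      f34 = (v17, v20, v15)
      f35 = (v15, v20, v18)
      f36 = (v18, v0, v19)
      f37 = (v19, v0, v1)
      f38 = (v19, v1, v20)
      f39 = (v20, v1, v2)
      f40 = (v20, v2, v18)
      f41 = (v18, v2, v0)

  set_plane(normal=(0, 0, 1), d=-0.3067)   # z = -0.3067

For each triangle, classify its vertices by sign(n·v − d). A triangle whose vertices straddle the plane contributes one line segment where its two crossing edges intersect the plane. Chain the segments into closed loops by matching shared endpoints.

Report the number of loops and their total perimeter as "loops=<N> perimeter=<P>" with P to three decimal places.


loops=2 perimeter=21.253

Straddling triangles (28 of 42):
  (v1,v4,v2) [++-] → (1.35142, 0.287766, -0.3067)–(1.49, 0, -0.3067)  len=0.3194
  (v2,v4,v5) [-+-] → (1.35142, 0.287766, -0.3067)–(0.929, 1.1649, -0.3067)  len=0.9735
  (v2,v5,v0) [--+] → (1.72493, 0.589368, -0.3067)–(2.00876, 0, -0.3067)  len=0.6542
  (v0,v5,v3) [+-+] → (1.72493, 0.589368, -0.3067)–(1.25246, 1.57052, -0.3067)  len=1.0890
  (v4,v7,v5) [++-] → (0.617593, 1.23597, -0.3067)–(0.929, 1.1649, -0.3067)  len=0.3194
  (v5,v7,v8) [-+-] → (0.617593, 1.23597, -0.3067)–(-0.3316, 1.4526, -0.3067)  len=0.9736
  (v5,v8,v3) [--+] → (0.614676, 1.71608, -0.3067)–(1.25246, 1.57052, -0.3067)  len=0.6542
  (v3,v8,v6) [+-+] → (0.614676, 1.71608, -0.3067)–(-0.447013, 1.95837, -0.3067)  len=1.0890
  (v7,v10,v8) [++-] → (-0.581299, 1.25347, -0.3067)–(-0.3316, 1.4526, -0.3067)  len=0.3194
  (v8,v10,v11) [-+-] → (-0.581299, 1.25347, -0.3067)–(-1.3424, 0.6465, -0.3067)  len=0.9735
  (v8,v11,v6) [--+] → (-0.958416, 1.55053, -0.3067)–(-0.447013, 1.95837, -0.3067)  len=0.6541
  (v6,v11,v9) [+-+] → (-0.958416, 1.55053, -0.3067)–(-1.80983, 0.871594, -0.3067)  len=1.0890
  (v10,v13,v11) [++-] → (-1.3424, 0.327089, -0.3067)–(-1.3424, 0.6465, -0.3067)  len=0.3194
  (v11,v13,v14) [-+-] → (-1.3424, 0.327089, -0.3067)–(-1.3424, -0.6465, -0.3067)  len=0.9736
  (v11,v14,v9) [--+] → (-1.80983, 0.217416, -0.3067)–(-1.80983, 0.871594, -0.3067)  len=0.6542
  (v9,v14,v12) [+-+] → (-1.80983, 0.217416, -0.3067)–(-1.80983, -0.871594, -0.3067)  len=1.0890
  (v13,v16,v14) [++-] → (-1.0927, -0.845631, -0.3067)–(-1.3424, -0.6465, -0.3067)  len=0.3194
  (v14,v16,v17) [-+-] → (-1.0927, -0.845631, -0.3067)–(-0.3316, -1.4526, -0.3067)  len=0.9735
  (v14,v17,v12) [--+] → (-1.29843, -1.27943, -0.3067)–(-1.80983, -0.871594, -0.3067)  len=0.6541
  (v12,v17,v15) [+-+] → (-1.29843, -1.27943, -0.3067)–(-0.447013, -1.95837, -0.3067)  len=1.0890
  (v16,v19,v17) [++-] → (-0.0201931, -1.38153, -0.3067)–(-0.3316, -1.4526, -0.3067)  len=0.3194
  (v17,v19,v20) [-+-] → (-0.0201931, -1.38153, -0.3067)–(0.929, -1.1649, -0.3067)  len=0.9736
  (v17,v20,v15) [--+] → (0.190774, -1.81281, -0.3067)–(-0.447013, -1.95837, -0.3067)  len=0.6542
  (v15,v20,v18) [+-+] → (0.190774, -1.81281, -0.3067)–(1.25246, -1.57052, -0.3067)  len=1.0890
  (v19,v1,v20) [++-] → (1.06758, -0.877134, -0.3067)–(0.929, -1.1649, -0.3067)  len=0.3194
  (v20,v1,v2) [-+-] → (1.06758, -0.877134, -0.3067)–(1.49, 0, -0.3067)  len=0.9735
  (v20,v2,v18) [--+] → (1.53629, -0.981156, -0.3067)–(1.25246, -1.57052, -0.3067)  len=0.6542
  (v18,v2,v0) [+-+] → (1.53629, -0.981156, -0.3067)–(2.00876, 0, -0.3067)  len=1.0890

Chained into 2 loop(s):
  loop 1: 14 segments, perimeter = 9.0507
  loop 2: 14 segments, perimeter = 12.2020
Total perimeter = 21.253


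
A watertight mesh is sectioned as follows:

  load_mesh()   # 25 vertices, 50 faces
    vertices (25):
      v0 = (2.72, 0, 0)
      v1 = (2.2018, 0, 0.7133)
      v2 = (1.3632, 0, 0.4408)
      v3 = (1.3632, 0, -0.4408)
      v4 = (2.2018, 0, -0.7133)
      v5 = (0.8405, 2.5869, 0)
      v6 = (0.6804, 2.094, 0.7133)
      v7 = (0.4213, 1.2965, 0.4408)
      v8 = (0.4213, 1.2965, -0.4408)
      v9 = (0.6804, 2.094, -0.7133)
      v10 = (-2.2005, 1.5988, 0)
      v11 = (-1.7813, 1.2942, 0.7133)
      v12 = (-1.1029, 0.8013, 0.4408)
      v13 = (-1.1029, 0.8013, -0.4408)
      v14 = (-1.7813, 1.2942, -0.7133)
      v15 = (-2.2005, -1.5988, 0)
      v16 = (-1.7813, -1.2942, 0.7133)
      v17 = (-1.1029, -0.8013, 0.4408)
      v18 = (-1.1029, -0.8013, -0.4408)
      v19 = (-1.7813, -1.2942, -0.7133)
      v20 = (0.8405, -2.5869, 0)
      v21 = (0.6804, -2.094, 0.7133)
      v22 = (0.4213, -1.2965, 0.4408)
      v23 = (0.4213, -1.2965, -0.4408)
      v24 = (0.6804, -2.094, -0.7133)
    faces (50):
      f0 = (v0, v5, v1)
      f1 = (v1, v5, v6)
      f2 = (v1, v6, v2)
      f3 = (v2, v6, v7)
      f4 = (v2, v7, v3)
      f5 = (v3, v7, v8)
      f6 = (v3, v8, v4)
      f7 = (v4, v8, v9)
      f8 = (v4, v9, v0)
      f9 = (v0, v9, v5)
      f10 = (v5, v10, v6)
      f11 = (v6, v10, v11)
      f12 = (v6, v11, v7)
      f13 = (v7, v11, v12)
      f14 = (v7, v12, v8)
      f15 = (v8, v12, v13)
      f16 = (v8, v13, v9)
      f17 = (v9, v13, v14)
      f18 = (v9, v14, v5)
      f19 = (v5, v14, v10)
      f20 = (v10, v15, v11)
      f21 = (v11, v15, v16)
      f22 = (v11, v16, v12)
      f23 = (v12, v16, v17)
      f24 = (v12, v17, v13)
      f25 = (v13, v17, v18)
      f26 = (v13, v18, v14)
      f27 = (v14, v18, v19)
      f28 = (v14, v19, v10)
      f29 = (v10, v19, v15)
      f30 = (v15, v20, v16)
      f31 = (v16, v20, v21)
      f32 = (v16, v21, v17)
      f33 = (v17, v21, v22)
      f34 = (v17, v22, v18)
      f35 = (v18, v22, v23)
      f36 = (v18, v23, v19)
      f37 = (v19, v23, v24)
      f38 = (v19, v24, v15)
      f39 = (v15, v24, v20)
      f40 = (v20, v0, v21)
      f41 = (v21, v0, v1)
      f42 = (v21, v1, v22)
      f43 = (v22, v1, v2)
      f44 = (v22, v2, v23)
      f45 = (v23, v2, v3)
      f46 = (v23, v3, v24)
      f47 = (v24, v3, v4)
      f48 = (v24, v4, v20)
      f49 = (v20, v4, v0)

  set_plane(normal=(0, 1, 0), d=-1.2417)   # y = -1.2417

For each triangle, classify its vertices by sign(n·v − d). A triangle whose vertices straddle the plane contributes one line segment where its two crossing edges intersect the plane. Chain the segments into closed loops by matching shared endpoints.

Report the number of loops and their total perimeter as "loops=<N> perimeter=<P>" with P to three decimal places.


loops=2 perimeter=11.054

Straddling triangles (22 of 50):
  (v10,v15,v11) [+-+] → (-2.2005, -1.2417, 0)–(-2.14876, -1.2417, 0.0880468)  len=0.1021
  (v11,v15,v16) [+--] → (-2.14876, -1.2417, 0.0880468)–(-1.7813, -1.2417, 0.7133)  len=0.7252
  (v11,v16,v12) [+-+] → (-1.7813, -1.2417, 0.7133)–(-1.7643, -1.2417, 0.706473)  len=0.0183
  (v12,v16,v17) [+-+] → (-1.7643, -1.2417, 0.706473)–(-1.70904, -1.2417, 0.684275)  len=0.0596
  (v14,v18,v19) [++-] → (-1.70904, -1.2417, -0.684275)–(-1.7813, -1.2417, -0.7133)  len=0.0779
  (v14,v19,v10) [+-+] → (-1.7813, -1.2417, -0.7133)–(-1.78891, -1.2417, -0.700356)  len=0.0150
  (v10,v19,v15) [+--] → (-1.78891, -1.2417, -0.700356)–(-2.2005, -1.2417, 0)  len=0.8123
  (v16,v21,v17) [--+] → (-0.495361, -1.2417, 0.533636)–(-1.70904, -1.2417, 0.684275)  len=1.2230
  (v17,v21,v22) [+--] → (-0.495361, -1.2417, 0.533636)–(0.252628, -1.2417, 0.4408)  len=0.7537
  (v17,v22,v18) [+-+] → (0.252628, -1.2417, 0.4408)–(0.252628, -1.2417, 0.34324)  len=0.0976
  (v18,v22,v23) [+--] → (0.252628, -1.2417, 0.34324)–(0.252628, -1.2417, -0.4408)  len=0.7840
  (v18,v23,v19) [+--] → (0.252628, -1.2417, -0.4408)–(-1.70904, -1.2417, -0.684275)  len=1.9767
  (v20,v0,v21) [-+-] → (1.81785, -1.2417, 0)–(1.51056, -1.2417, 0.422973)  len=0.5228
  (v21,v0,v1) [-++] → (1.51056, -1.2417, 0.422973)–(1.29964, -1.2417, 0.7133)  len=0.3589
  (v21,v1,v22) [-+-] → (1.29964, -1.2417, 0.7133)–(0.496558, -1.2417, 0.452318)  len=0.8444
  (v22,v1,v2) [-++] → (0.496558, -1.2417, 0.452318)–(0.461112, -1.2417, 0.4408)  len=0.0373
  (v22,v2,v23) [-+-] → (0.461112, -1.2417, 0.4408)–(0.461112, -1.2417, -0.403537)  len=0.8443
  (v23,v2,v3) [-++] → (0.461112, -1.2417, -0.403537)–(0.461112, -1.2417, -0.4408)  len=0.0373
  (v23,v3,v24) [-+-] → (0.461112, -1.2417, -0.4408)–(0.958313, -1.2417, -0.602387)  len=0.5228
  (v24,v3,v4) [-++] → (0.958313, -1.2417, -0.602387)–(1.29964, -1.2417, -0.7133)  len=0.3589
  (v24,v4,v20) [-+-] → (1.29964, -1.2417, -0.7133)–(1.54838, -1.2417, -0.370919)  len=0.4232
  (v20,v4,v0) [-++] → (1.54838, -1.2417, -0.370919)–(1.81785, -1.2417, 0)  len=0.4585

Chained into 2 loop(s):
  loop 1: 12 segments, perimeter = 6.6455
  loop 2: 10 segments, perimeter = 4.4083
Total perimeter = 11.054


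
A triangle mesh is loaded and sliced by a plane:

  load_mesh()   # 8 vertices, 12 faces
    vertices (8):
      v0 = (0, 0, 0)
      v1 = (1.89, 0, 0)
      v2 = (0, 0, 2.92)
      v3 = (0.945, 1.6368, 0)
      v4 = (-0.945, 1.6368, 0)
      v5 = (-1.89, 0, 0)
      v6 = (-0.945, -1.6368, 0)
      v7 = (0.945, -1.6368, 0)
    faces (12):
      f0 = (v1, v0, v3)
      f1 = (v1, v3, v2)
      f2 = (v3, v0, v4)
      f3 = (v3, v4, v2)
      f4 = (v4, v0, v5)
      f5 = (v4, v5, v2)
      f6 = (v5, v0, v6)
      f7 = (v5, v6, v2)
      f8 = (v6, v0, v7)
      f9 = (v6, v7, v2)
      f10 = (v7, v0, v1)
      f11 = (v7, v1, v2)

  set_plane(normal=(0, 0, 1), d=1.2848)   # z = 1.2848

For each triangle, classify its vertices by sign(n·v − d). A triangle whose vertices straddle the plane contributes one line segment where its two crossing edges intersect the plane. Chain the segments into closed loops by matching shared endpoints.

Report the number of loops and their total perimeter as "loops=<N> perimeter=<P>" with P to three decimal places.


Straddling triangles (6 of 12):
  (v1,v3,v2) [--+] → (0.5292, 0.916608, 1.2848)–(1.0584, 0, 1.2848)  len=1.0584
  (v3,v4,v2) [--+] → (-0.5292, 0.916608, 1.2848)–(0.5292, 0.916608, 1.2848)  len=1.0584
  (v4,v5,v2) [--+] → (-1.0584, 0, 1.2848)–(-0.5292, 0.916608, 1.2848)  len=1.0584
  (v5,v6,v2) [--+] → (-0.5292, -0.916608, 1.2848)–(-1.0584, 0, 1.2848)  len=1.0584
  (v6,v7,v2) [--+] → (0.5292, -0.916608, 1.2848)–(-0.5292, -0.916608, 1.2848)  len=1.0584
  (v7,v1,v2) [--+] → (1.0584, 0, 1.2848)–(0.5292, -0.916608, 1.2848)  len=1.0584

Chained into 1 loop(s):
  loop 1: 6 segments, perimeter = 6.3504
Total perimeter = 6.350

loops=1 perimeter=6.350


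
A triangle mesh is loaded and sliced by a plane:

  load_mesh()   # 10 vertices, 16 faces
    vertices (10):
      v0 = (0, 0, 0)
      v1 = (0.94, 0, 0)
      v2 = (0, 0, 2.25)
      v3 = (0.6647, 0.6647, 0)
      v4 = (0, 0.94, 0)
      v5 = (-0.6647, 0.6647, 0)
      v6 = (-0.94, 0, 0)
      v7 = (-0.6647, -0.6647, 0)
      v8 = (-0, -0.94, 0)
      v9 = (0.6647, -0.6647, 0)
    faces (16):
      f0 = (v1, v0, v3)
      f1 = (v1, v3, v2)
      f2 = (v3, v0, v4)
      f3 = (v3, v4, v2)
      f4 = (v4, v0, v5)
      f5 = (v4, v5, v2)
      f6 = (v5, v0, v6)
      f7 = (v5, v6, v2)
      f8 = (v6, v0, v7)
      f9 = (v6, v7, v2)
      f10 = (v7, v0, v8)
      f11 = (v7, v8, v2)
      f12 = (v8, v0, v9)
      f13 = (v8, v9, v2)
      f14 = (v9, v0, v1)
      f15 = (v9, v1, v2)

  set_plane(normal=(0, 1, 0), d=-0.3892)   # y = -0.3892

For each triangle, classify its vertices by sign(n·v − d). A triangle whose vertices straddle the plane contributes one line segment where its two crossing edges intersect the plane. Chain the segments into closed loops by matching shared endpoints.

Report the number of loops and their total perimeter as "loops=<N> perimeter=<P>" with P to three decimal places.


loops=1 perimeter=4.675

Straddling triangles (8 of 16):
  (v6,v0,v7) [++-] → (-0.3892, -0.3892, 0)–(-0.778804, -0.3892, 0)  len=0.3896
  (v6,v7,v2) [+-+] → (-0.778804, -0.3892, 0)–(-0.3892, -0.3892, 0.932564)  len=1.0107
  (v7,v0,v8) [-+-] → (-0.3892, -0.3892, 0)–(0, -0.3892, 0)  len=0.3892
  (v7,v8,v2) [--+] → (0, -0.3892, 1.3184)–(-0.3892, -0.3892, 0.932564)  len=0.5480
  (v8,v0,v9) [-+-] → (0, -0.3892, 0)–(0.3892, -0.3892, 0)  len=0.3892
  (v8,v9,v2) [--+] → (0.3892, -0.3892, 0.932564)–(0, -0.3892, 1.3184)  len=0.5480
  (v9,v0,v1) [-++] → (0.3892, -0.3892, 0)–(0.778804, -0.3892, 0)  len=0.3896
  (v9,v1,v2) [-++] → (0.778804, -0.3892, 0)–(0.3892, -0.3892, 0.932564)  len=1.0107

Chained into 1 loop(s):
  loop 1: 8 segments, perimeter = 4.6750
Total perimeter = 4.675


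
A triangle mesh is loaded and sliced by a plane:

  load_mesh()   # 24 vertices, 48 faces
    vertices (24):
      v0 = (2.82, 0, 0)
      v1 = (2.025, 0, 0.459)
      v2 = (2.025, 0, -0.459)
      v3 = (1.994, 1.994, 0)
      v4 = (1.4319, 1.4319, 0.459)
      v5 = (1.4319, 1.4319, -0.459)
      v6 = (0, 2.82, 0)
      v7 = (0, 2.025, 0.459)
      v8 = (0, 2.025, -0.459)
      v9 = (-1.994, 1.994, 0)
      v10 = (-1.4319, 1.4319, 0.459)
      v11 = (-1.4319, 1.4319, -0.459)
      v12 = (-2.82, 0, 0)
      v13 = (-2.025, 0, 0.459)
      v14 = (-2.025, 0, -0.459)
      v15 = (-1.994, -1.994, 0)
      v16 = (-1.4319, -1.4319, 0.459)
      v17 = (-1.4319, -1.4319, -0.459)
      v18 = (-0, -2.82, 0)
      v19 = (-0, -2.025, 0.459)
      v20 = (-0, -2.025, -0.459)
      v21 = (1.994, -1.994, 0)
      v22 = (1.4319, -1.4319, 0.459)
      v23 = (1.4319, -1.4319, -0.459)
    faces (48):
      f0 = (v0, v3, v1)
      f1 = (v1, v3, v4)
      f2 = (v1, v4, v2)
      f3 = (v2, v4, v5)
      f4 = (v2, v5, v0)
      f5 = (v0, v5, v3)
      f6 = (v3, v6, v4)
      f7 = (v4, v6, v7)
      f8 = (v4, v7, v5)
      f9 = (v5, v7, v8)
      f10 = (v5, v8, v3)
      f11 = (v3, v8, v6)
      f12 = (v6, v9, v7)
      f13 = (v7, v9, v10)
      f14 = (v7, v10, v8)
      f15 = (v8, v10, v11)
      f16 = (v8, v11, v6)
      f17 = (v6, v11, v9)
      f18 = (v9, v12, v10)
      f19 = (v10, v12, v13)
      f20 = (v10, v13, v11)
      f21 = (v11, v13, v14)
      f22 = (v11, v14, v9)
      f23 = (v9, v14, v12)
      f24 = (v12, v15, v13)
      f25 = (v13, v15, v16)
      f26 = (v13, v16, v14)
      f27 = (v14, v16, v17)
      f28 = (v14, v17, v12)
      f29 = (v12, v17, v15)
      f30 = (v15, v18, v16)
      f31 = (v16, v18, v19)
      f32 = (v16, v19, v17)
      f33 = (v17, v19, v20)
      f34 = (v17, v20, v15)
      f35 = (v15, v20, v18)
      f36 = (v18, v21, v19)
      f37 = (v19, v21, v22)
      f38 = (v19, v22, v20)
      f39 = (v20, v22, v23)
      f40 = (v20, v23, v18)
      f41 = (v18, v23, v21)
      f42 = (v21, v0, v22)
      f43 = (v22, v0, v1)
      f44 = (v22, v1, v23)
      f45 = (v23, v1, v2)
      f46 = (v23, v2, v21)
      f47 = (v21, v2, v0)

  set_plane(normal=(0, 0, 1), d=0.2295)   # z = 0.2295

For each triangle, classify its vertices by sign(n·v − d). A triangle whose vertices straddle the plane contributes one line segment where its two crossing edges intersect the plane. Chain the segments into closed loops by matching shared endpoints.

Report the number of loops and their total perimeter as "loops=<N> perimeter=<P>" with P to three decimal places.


loops=2 perimeter=27.232

Straddling triangles (32 of 48):
  (v0,v3,v1) [--+] → (2.0095, 0.997, 0.2295)–(2.4225, 0, 0.2295)  len=1.0792
  (v1,v3,v4) [+-+] → (2.0095, 0.997, 0.2295)–(1.71295, 1.71295, 0.2295)  len=0.7749
  (v1,v4,v2) [++-] → (1.58017, 1.07393, 0.2295)–(2.025, 0, 0.2295)  len=1.1624
  (v2,v4,v5) [-+-] → (1.58017, 1.07393, 0.2295)–(1.4319, 1.4319, 0.2295)  len=0.3875
  (v3,v6,v4) [--+] → (0.71595, 2.12595, 0.2295)–(1.71295, 1.71295, 0.2295)  len=1.0792
  (v4,v6,v7) [+-+] → (0.71595, 2.12595, 0.2295)–(0, 2.4225, 0.2295)  len=0.7749
  (v4,v7,v5) [++-] → (0.357975, 1.87672, 0.2295)–(1.4319, 1.4319, 0.2295)  len=1.1624
  (v5,v7,v8) [-+-] → (0.357975, 1.87672, 0.2295)–(0, 2.025, 0.2295)  len=0.3875
  (v6,v9,v7) [--+] → (-0.997, 2.0095, 0.2295)–(0, 2.4225, 0.2295)  len=1.0792
  (v7,v9,v10) [+-+] → (-0.997, 2.0095, 0.2295)–(-1.71295, 1.71295, 0.2295)  len=0.7749
  (v7,v10,v8) [++-] → (-1.07393, 1.58017, 0.2295)–(0, 2.025, 0.2295)  len=1.1624
  (v8,v10,v11) [-+-] → (-1.07393, 1.58017, 0.2295)–(-1.4319, 1.4319, 0.2295)  len=0.3875
  (v9,v12,v10) [--+] → (-2.12595, 0.71595, 0.2295)–(-1.71295, 1.71295, 0.2295)  len=1.0792
  (v10,v12,v13) [+-+] → (-2.12595, 0.71595, 0.2295)–(-2.4225, 0, 0.2295)  len=0.7749
  (v10,v13,v11) [++-] → (-1.87672, 0.357975, 0.2295)–(-1.4319, 1.4319, 0.2295)  len=1.1624
  (v11,v13,v14) [-+-] → (-1.87672, 0.357975, 0.2295)–(-2.025, 0, 0.2295)  len=0.3875
  (v12,v15,v13) [--+] → (-2.0095, -0.997, 0.2295)–(-2.4225, 0, 0.2295)  len=1.0792
  (v13,v15,v16) [+-+] → (-2.0095, -0.997, 0.2295)–(-1.71295, -1.71295, 0.2295)  len=0.7749
  (v13,v16,v14) [++-] → (-1.58017, -1.07393, 0.2295)–(-2.025, 0, 0.2295)  len=1.1624
  (v14,v16,v17) [-+-] → (-1.58017, -1.07393, 0.2295)–(-1.4319, -1.4319, 0.2295)  len=0.3875
  (v15,v18,v16) [--+] → (-0.71595, -2.12595, 0.2295)–(-1.71295, -1.71295, 0.2295)  len=1.0792
  (v16,v18,v19) [+-+] → (-0.71595, -2.12595, 0.2295)–(0, -2.4225, 0.2295)  len=0.7749
  (v16,v19,v17) [++-] → (-0.357975, -1.87672, 0.2295)–(-1.4319, -1.4319, 0.2295)  len=1.1624
  (v17,v19,v20) [-+-] → (-0.357975, -1.87672, 0.2295)–(0, -2.025, 0.2295)  len=0.3875
  (v18,v21,v19) [--+] → (0.997, -2.0095, 0.2295)–(0, -2.4225, 0.2295)  len=1.0792
  (v19,v21,v22) [+-+] → (0.997, -2.0095, 0.2295)–(1.71295, -1.71295, 0.2295)  len=0.7749
  (v19,v22,v20) [++-] → (1.07393, -1.58017, 0.2295)–(0, -2.025, 0.2295)  len=1.1624
  (v20,v22,v23) [-+-] → (1.07393, -1.58017, 0.2295)–(1.4319, -1.4319, 0.2295)  len=0.3875
  (v21,v0,v22) [--+] → (2.12595, -0.71595, 0.2295)–(1.71295, -1.71295, 0.2295)  len=1.0792
  (v22,v0,v1) [+-+] → (2.12595, -0.71595, 0.2295)–(2.4225, 0, 0.2295)  len=0.7749
  (v22,v1,v23) [++-] → (1.87672, -0.357975, 0.2295)–(1.4319, -1.4319, 0.2295)  len=1.1624
  (v23,v1,v2) [-+-] → (1.87672, -0.357975, 0.2295)–(2.025, 0, 0.2295)  len=0.3875

Chained into 2 loop(s):
  loop 1: 16 segments, perimeter = 14.8327
  loop 2: 16 segments, perimeter = 12.3990
Total perimeter = 27.232


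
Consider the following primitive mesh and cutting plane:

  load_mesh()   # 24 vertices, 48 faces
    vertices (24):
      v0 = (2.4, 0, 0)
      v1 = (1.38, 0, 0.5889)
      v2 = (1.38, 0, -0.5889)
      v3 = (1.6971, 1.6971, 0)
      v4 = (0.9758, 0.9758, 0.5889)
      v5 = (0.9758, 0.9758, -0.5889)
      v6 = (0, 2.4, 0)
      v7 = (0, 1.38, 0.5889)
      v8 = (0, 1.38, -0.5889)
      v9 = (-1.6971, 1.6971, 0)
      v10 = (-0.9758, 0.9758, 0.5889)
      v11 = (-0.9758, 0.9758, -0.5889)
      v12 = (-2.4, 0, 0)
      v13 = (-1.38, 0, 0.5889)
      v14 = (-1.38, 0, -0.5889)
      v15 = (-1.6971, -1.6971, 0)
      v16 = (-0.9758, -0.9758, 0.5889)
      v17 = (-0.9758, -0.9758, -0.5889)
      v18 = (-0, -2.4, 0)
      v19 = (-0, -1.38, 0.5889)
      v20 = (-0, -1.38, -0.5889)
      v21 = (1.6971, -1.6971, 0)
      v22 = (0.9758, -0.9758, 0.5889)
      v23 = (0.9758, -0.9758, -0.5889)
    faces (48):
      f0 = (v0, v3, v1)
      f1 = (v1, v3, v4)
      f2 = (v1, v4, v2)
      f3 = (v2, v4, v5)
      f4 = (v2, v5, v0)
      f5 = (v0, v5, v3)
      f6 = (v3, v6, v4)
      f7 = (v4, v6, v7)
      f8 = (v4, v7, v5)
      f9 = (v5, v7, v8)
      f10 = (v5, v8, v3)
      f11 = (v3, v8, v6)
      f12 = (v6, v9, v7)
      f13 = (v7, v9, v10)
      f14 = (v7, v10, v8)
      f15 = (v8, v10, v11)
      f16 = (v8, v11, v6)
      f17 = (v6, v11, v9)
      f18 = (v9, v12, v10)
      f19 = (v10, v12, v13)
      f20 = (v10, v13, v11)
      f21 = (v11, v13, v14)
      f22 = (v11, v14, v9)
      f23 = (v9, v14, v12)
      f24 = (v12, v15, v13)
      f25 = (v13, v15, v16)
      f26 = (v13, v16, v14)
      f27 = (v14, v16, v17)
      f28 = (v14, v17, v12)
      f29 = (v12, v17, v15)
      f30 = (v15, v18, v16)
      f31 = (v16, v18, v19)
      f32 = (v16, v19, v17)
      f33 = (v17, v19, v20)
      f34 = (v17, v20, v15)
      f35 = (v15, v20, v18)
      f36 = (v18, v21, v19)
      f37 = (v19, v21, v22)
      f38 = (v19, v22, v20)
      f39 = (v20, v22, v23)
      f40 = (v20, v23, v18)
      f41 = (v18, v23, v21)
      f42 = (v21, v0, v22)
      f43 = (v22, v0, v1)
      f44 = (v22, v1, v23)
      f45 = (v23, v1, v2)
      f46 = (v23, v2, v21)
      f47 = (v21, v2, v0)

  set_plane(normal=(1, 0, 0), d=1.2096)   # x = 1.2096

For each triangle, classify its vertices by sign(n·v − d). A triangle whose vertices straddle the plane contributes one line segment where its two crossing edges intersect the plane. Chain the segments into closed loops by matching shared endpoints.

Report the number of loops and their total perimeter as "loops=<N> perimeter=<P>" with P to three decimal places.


loops=2 perimeter=8.823

Straddling triangles (16 of 48):
  (v1,v3,v4) [++-] → (1.2096, 1.2096, 0.398016)–(1.2096, 0.411371, 0.5889)  len=0.8207
  (v1,v4,v2) [+-+] → (1.2096, 0.411371, 0.5889)–(1.2096, 0.411371, -0.0923708)  len=0.6813
  (v2,v4,v5) [+--] → (1.2096, 0.411371, -0.0923708)–(1.2096, 0.411371, -0.5889)  len=0.4965
  (v2,v5,v0) [+-+] → (1.2096, 0.411371, -0.5889)–(1.2096, 0.81561, -0.492225)  len=0.4156
  (v0,v5,v3) [+-+] → (1.2096, 0.81561, -0.492225)–(1.2096, 1.2096, -0.398016)  len=0.4051
  (v3,v6,v4) [+--] → (1.2096, 1.89901, 0)–(1.2096, 1.2096, 0.398016)  len=0.7961
  (v5,v8,v3) [--+] → (1.2096, 1.60601, -0.169164)–(1.2096, 1.2096, -0.398016)  len=0.4577
  (v3,v8,v6) [+--] → (1.2096, 1.60601, -0.169164)–(1.2096, 1.89901, 0)  len=0.3383
  (v18,v21,v19) [-+-] → (1.2096, -1.89901, 0)–(1.2096, -1.60601, 0.169164)  len=0.3383
  (v19,v21,v22) [-+-] → (1.2096, -1.60601, 0.169164)–(1.2096, -1.2096, 0.398016)  len=0.4577
  (v18,v23,v21) [--+] → (1.2096, -1.2096, -0.398016)–(1.2096, -1.89901, 0)  len=0.7961
  (v21,v0,v22) [++-] → (1.2096, -0.81561, 0.492225)–(1.2096, -1.2096, 0.398016)  len=0.4051
  (v22,v0,v1) [-++] → (1.2096, -0.81561, 0.492225)–(1.2096, -0.411371, 0.5889)  len=0.4156
  (v22,v1,v23) [-+-] → (1.2096, -0.411371, 0.5889)–(1.2096, -0.411371, 0.0923708)  len=0.4965
  (v23,v1,v2) [-++] → (1.2096, -0.411371, 0.0923708)–(1.2096, -0.411371, -0.5889)  len=0.6813
  (v23,v2,v21) [-++] → (1.2096, -0.411371, -0.5889)–(1.2096, -1.2096, -0.398016)  len=0.8207

Chained into 2 loop(s):
  loop 1: 8 segments, perimeter = 4.4114
  loop 2: 8 segments, perimeter = 4.4114
Total perimeter = 8.823


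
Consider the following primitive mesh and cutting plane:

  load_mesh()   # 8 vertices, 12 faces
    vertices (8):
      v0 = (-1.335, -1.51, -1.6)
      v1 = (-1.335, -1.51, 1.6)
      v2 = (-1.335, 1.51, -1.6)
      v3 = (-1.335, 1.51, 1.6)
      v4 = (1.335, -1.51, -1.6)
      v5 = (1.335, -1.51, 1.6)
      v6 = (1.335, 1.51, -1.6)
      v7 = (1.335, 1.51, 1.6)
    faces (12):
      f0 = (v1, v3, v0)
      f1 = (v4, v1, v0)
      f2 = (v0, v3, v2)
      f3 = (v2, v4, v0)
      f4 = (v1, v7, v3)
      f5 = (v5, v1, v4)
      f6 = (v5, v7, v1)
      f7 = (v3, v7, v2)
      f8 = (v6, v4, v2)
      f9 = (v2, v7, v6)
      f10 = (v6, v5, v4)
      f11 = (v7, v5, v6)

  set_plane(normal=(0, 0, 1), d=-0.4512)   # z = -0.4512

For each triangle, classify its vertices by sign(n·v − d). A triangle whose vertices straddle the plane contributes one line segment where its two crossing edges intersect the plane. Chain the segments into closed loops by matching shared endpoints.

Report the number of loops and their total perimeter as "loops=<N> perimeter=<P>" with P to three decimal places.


loops=1 perimeter=11.380

Straddling triangles (8 of 12):
  (v1,v3,v0) [++-] → (-1.335, -0.42582, -0.4512)–(-1.335, -1.51, -0.4512)  len=1.0842
  (v4,v1,v0) [-+-] → (0.37647, -1.51, -0.4512)–(-1.335, -1.51, -0.4512)  len=1.7115
  (v0,v3,v2) [-+-] → (-1.335, -0.42582, -0.4512)–(-1.335, 1.51, -0.4512)  len=1.9358
  (v5,v1,v4) [++-] → (0.37647, -1.51, -0.4512)–(1.335, -1.51, -0.4512)  len=0.9585
  (v3,v7,v2) [++-] → (-0.37647, 1.51, -0.4512)–(-1.335, 1.51, -0.4512)  len=0.9585
  (v2,v7,v6) [-+-] → (-0.37647, 1.51, -0.4512)–(1.335, 1.51, -0.4512)  len=1.7115
  (v6,v5,v4) [-+-] → (1.335, 0.42582, -0.4512)–(1.335, -1.51, -0.4512)  len=1.9358
  (v7,v5,v6) [++-] → (1.335, 0.42582, -0.4512)–(1.335, 1.51, -0.4512)  len=1.0842

Chained into 1 loop(s):
  loop 1: 8 segments, perimeter = 11.3800
Total perimeter = 11.380
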